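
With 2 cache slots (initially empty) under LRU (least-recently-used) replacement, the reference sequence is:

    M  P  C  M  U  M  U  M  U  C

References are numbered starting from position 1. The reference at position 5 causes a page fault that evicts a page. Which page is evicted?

C

pos 1: M → miss, frames {M}
pos 2: P → miss, frames {M,P}
pos 3: C → miss, evict M, frames {P,C}
pos 4: M → miss, evict P, frames {C,M}
pos 5: U → miss, evict C, frames {M,U}
At position 5, page C is evicted.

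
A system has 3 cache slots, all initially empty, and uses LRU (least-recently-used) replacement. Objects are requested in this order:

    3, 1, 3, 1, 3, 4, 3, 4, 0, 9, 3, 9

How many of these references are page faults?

3: miss, frames [3]
1: miss, frames [3, 1]
3: hit
1: hit
3: hit
4: miss, frames [1, 3, 4]
3: hit
4: hit
0: miss, evict 1, frames [3, 4, 0]
9: miss, evict 3, frames [4, 0, 9]
3: miss, evict 4, frames [0, 9, 3]
9: hit
Page faults: 6.

6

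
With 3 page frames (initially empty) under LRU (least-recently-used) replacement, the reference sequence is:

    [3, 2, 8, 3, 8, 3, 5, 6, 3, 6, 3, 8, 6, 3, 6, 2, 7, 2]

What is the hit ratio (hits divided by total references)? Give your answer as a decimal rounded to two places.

0.56

3 -> miss, frames [3]
2 -> miss, frames [3, 2]
8 -> miss, frames [3, 2, 8]
3 -> hit
8 -> hit
3 -> hit
5 -> miss, evict 2, frames [8, 3, 5]
6 -> miss, evict 8, frames [3, 5, 6]
3 -> hit
6 -> hit
3 -> hit
8 -> miss, evict 5, frames [6, 3, 8]
6 -> hit
3 -> hit
6 -> hit
2 -> miss, evict 8, frames [3, 6, 2]
7 -> miss, evict 3, frames [6, 2, 7]
2 -> hit
Hits: 10 of 18 references → 10/18 = 0.5556.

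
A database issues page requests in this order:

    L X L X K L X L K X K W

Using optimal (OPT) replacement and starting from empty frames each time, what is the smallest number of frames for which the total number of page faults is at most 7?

2

f=1: 12 faults
f=2: 6 faults
f=3: 4 faults
f=4: 4 faults
Smallest f with faults ≤ 7 is 2.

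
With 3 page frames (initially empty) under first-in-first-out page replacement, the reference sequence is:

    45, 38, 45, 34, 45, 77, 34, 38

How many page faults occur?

4

45: miss, frames (45)
38: miss, frames (45 38)
45: hit
34: miss, frames (45 38 34)
45: hit
77: miss, evict 45, frames (38 34 77)
34: hit
38: hit
Page faults: 4.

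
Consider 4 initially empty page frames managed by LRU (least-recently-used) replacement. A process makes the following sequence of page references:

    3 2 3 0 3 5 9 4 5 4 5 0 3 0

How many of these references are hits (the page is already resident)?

3 -> fault, frames {3}
2 -> fault, frames {3,2}
3 -> hit
0 -> fault, frames {2,3,0}
3 -> hit
5 -> fault, frames {2,0,3,5}
9 -> fault, evict 2, frames {0,3,5,9}
4 -> fault, evict 0, frames {3,5,9,4}
5 -> hit
4 -> hit
5 -> hit
0 -> fault, evict 3, frames {9,4,5,0}
3 -> fault, evict 9, frames {4,5,0,3}
0 -> hit
Hits: 6.

6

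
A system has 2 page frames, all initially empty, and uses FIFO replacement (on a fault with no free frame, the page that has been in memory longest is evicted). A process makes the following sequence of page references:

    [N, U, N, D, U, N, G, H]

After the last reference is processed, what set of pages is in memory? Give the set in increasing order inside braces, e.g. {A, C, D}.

{G, H}

N -> miss, frames {N}
U -> miss, frames {N,U}
N -> hit
D -> miss, evict N, frames {U,D}
U -> hit
N -> miss, evict U, frames {D,N}
G -> miss, evict D, frames {N,G}
H -> miss, evict N, frames {G,H}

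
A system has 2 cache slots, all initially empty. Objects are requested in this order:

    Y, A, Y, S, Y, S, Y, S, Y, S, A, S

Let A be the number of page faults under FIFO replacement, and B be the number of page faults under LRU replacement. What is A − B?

2

Under FIFO: F F . F F . . . . . F F → 6 faults.
Under LRU: F F . F . . . . . . F . → 4 faults.
A − B = 6 − 4 = 2.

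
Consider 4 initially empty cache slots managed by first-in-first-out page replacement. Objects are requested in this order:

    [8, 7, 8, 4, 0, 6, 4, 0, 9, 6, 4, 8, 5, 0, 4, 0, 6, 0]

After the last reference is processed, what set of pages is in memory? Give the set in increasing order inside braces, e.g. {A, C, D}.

{0, 4, 5, 6}

8 -> miss, frames {8}
7 -> miss, frames {8,7}
8 -> hit
4 -> miss, frames {8,7,4}
0 -> miss, frames {8,7,4,0}
6 -> miss, evict 8, frames {7,4,0,6}
4 -> hit
0 -> hit
9 -> miss, evict 7, frames {4,0,6,9}
6 -> hit
4 -> hit
8 -> miss, evict 4, frames {0,6,9,8}
5 -> miss, evict 0, frames {6,9,8,5}
0 -> miss, evict 6, frames {9,8,5,0}
4 -> miss, evict 9, frames {8,5,0,4}
0 -> hit
6 -> miss, evict 8, frames {5,0,4,6}
0 -> hit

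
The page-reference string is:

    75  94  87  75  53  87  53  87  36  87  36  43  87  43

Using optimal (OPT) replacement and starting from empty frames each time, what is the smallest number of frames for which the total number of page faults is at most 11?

2

f=1: 14 faults
f=2: 6 faults
f=3: 6 faults
f=4: 6 faults
f=5: 6 faults
f=6: 6 faults
Smallest f with faults ≤ 11 is 2.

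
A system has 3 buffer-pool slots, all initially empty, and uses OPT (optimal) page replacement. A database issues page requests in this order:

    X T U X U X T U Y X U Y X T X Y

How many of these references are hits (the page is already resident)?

11

X -> miss, frames {X}
T -> miss, frames {X,T}
U -> miss, frames {X,T,U}
X -> hit
U -> hit
X -> hit
T -> hit
U -> hit
Y -> miss, evict T, frames {X,U,Y}
X -> hit
U -> hit
Y -> hit
X -> hit
T -> miss, evict U, frames {X,Y,T}
X -> hit
Y -> hit
Hits: 11.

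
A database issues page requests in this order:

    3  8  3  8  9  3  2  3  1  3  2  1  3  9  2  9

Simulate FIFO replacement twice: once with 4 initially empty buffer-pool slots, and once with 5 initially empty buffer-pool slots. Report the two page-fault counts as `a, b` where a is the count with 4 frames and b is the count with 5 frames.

6, 5

4 frames: F F . . F . F . F F . . . . . . → 6 faults.
5 frames: F F . . F . F . F . . . . . . . → 5 faults.
5 < 6: adding a frame reduced faults, as is typical.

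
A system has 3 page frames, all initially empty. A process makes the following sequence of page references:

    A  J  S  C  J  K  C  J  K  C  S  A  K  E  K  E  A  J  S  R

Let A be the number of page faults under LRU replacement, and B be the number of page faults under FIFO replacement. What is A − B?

Under LRU: F F F F . F . . . . F F F F . . . F F F → 12 faults.
Under FIFO: F F F F . F . F . . F F F F . . . F F F → 13 faults.
A − B = 12 − 13 = -1.

-1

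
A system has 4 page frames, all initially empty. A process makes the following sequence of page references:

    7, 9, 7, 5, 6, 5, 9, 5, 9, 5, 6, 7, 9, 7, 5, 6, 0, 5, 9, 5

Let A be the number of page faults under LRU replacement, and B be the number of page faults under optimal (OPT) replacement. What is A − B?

1

Under LRU: F F . F F . . . . . . . . . . . F . F . → 6 faults.
Under OPT: F F . F F . . . . . . . . . . . F . . . → 5 faults.
A − B = 6 − 5 = 1.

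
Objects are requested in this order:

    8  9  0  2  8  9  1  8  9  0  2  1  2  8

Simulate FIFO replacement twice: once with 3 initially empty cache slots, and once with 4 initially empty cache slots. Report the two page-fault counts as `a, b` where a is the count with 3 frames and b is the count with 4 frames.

3 frames: F F F F F F F . . F F . . F → 10 faults.
4 frames: F F F F . . F F F F F F . F → 11 faults.
11 > 10: adding a frame increased faults — Belady's anomaly.

10, 11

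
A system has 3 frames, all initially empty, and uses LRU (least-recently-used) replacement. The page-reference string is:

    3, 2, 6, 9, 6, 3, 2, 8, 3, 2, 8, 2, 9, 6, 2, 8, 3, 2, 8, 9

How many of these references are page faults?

3: miss, frames [3]
2: miss, frames [3, 2]
6: miss, frames [3, 2, 6]
9: miss, evict 3, frames [2, 6, 9]
6: hit
3: miss, evict 2, frames [9, 6, 3]
2: miss, evict 9, frames [6, 3, 2]
8: miss, evict 6, frames [3, 2, 8]
3: hit
2: hit
8: hit
2: hit
9: miss, evict 3, frames [8, 2, 9]
6: miss, evict 8, frames [2, 9, 6]
2: hit
8: miss, evict 9, frames [6, 2, 8]
3: miss, evict 6, frames [2, 8, 3]
2: hit
8: hit
9: miss, evict 3, frames [2, 8, 9]
Page faults: 12.

12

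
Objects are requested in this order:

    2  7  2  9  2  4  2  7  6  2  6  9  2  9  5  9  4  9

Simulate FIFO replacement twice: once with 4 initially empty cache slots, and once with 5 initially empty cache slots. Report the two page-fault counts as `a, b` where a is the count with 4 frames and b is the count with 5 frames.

4 frames: F F . F . F . . F F . . . . F F F . → 9 faults.
5 frames: F F . F . F . . F . . . . . F . . . → 6 faults.
6 < 9: adding a frame reduced faults, as is typical.

9, 6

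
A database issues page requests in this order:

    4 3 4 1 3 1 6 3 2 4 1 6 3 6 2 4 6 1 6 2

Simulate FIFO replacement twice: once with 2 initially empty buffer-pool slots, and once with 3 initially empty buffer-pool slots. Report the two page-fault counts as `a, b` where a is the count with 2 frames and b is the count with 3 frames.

15, 14

2 frames: F F . F . . F F F F F F F . F F F F . F → 15 faults.
3 frames: F F . F . . F . F F F F F . F F F F . F → 14 faults.
14 < 15: adding a frame reduced faults, as is typical.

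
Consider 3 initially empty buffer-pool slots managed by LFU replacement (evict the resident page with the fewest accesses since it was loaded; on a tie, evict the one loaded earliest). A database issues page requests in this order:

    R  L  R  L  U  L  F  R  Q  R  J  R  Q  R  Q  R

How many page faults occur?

7

R: miss, frames [R]
L: miss, frames [R, L]
R: hit
L: hit
U: miss, frames [R, L, U]
L: hit
F: miss, evict U, frames [R, L, F]
R: hit
Q: miss, evict F, frames [R, L, Q]
R: hit
J: miss, evict Q, frames [R, L, J]
R: hit
Q: miss, evict J, frames [R, L, Q]
R: hit
Q: hit
R: hit
Page faults: 7.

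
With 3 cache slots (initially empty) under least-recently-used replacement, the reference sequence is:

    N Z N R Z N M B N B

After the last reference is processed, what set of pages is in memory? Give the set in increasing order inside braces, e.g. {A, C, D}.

N: miss, frames (N)
Z: miss, frames (N Z)
N: hit
R: miss, frames (Z N R)
Z: hit
N: hit
M: miss, evict R, frames (Z N M)
B: miss, evict Z, frames (N M B)
N: hit
B: hit

{B, M, N}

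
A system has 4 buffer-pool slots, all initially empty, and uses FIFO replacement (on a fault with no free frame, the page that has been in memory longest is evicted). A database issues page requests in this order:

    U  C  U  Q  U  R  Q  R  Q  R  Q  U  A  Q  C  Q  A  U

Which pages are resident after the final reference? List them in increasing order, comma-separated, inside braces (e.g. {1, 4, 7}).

U -> fault, frames {U}
C -> fault, frames {U,C}
U -> hit
Q -> fault, frames {U,C,Q}
U -> hit
R -> fault, frames {U,C,Q,R}
Q -> hit
R -> hit
Q -> hit
R -> hit
Q -> hit
U -> hit
A -> fault, evict U, frames {C,Q,R,A}
Q -> hit
C -> hit
Q -> hit
A -> hit
U -> fault, evict C, frames {Q,R,A,U}

{A, Q, R, U}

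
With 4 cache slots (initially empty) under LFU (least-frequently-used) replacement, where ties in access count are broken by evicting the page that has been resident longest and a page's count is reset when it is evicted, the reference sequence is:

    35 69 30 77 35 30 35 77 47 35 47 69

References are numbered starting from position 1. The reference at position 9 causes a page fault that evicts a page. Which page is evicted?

pos 1: 35 -> miss, frames (35)
pos 2: 69 -> miss, frames (35 69)
pos 3: 30 -> miss, frames (35 69 30)
pos 4: 77 -> miss, frames (35 69 30 77)
pos 5: 35 -> hit
pos 6: 30 -> hit
pos 7: 35 -> hit
pos 8: 77 -> hit
pos 9: 47 -> miss, evict 69, frames (35 30 77 47)
At position 9, page 69 is evicted.

69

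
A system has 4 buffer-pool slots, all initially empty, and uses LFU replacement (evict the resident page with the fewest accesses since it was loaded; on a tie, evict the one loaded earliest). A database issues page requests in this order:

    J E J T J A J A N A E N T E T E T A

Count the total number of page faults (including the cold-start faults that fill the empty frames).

11

J -> miss, frames [J]
E -> miss, frames [J, E]
J -> hit
T -> miss, frames [J, E, T]
J -> hit
A -> miss, frames [J, E, T, A]
J -> hit
A -> hit
N -> miss, evict E, frames [J, T, A, N]
A -> hit
E -> miss, evict T, frames [J, A, N, E]
N -> hit
T -> miss, evict E, frames [J, A, N, T]
E -> miss, evict T, frames [J, A, N, E]
T -> miss, evict E, frames [J, A, N, T]
E -> miss, evict T, frames [J, A, N, E]
T -> miss, evict E, frames [J, A, N, T]
A -> hit
Page faults: 11.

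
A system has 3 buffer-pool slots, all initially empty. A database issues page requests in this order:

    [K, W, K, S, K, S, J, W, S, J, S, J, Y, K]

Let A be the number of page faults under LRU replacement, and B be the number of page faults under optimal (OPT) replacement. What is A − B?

1

Under LRU: F F . F . . F F . . . . F F → 7 faults.
Under OPT: F F . F . . F . . . . . F F → 6 faults.
A − B = 7 − 6 = 1.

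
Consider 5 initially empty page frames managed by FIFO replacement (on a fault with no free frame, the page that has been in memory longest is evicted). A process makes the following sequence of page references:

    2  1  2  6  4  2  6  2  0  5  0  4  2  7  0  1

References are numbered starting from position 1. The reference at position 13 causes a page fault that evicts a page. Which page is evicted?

pos 1: 2 → miss, frames (2)
pos 2: 1 → miss, frames (2 1)
pos 3: 2 → hit
pos 4: 6 → miss, frames (2 1 6)
pos 5: 4 → miss, frames (2 1 6 4)
pos 6: 2 → hit
pos 7: 6 → hit
pos 8: 2 → hit
pos 9: 0 → miss, frames (2 1 6 4 0)
pos 10: 5 → miss, evict 2, frames (1 6 4 0 5)
pos 11: 0 → hit
pos 12: 4 → hit
pos 13: 2 → miss, evict 1, frames (6 4 0 5 2)
At position 13, page 1 is evicted.

1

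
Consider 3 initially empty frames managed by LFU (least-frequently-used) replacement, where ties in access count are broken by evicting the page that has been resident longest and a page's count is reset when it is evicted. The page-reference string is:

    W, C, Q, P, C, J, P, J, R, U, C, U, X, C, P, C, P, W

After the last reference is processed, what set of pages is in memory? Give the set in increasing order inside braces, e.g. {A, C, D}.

{C, P, W}

W -> miss, frames (W)
C -> miss, frames (W C)
Q -> miss, frames (W C Q)
P -> miss, evict W, frames (C Q P)
C -> hit
J -> miss, evict Q, frames (C P J)
P -> hit
J -> hit
R -> miss, evict C, frames (P J R)
U -> miss, evict R, frames (P J U)
C -> miss, evict U, frames (P J C)
U -> miss, evict C, frames (P J U)
X -> miss, evict U, frames (P J X)
C -> miss, evict X, frames (P J C)
P -> hit
C -> hit
P -> hit
W -> miss, evict J, frames (P C W)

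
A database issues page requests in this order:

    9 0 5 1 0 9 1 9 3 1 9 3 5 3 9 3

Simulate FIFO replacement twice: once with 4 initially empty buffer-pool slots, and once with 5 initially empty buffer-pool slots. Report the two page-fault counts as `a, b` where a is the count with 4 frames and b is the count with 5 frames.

4 frames: F F F F . . . . F . F . . . . . → 6 faults.
5 frames: F F F F . . . . F . . . . . . . → 5 faults.
5 < 6: adding a frame reduced faults, as is typical.

6, 5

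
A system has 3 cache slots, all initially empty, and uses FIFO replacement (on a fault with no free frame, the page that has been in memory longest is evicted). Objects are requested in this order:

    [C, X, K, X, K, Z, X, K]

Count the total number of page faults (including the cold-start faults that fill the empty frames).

C: fault, frames {C}
X: fault, frames {C,X}
K: fault, frames {C,X,K}
X: hit
K: hit
Z: fault, evict C, frames {X,K,Z}
X: hit
K: hit
Page faults: 4.

4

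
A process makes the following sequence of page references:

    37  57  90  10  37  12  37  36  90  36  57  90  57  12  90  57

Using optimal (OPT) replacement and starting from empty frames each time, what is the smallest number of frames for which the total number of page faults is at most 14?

2

f=1: 16 faults
f=2: 10 faults
f=3: 7 faults
f=4: 6 faults
f=5: 6 faults
f=6: 6 faults
Smallest f with faults ≤ 14 is 2.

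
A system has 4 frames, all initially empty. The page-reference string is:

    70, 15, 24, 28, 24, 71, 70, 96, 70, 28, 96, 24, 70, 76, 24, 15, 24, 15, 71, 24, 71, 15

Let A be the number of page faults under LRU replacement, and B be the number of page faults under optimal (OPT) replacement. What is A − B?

Under LRU: F F F F . F F F . F . F . F . F . . F . . . → 12 faults.
Under OPT: F F F F . F . F . . . . . F . F . . F . . . → 9 faults.
A − B = 12 − 9 = 3.

3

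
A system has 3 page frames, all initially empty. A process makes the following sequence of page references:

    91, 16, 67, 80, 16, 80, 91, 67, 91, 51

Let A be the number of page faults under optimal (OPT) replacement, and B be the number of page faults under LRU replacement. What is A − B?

Under OPT: F F F F . . . F . F → 6 faults.
Under LRU: F F F F . . F F . F → 7 faults.
A − B = 6 − 7 = -1.

-1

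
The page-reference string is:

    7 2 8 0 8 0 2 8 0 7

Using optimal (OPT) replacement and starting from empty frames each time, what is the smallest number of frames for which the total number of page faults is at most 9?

2

f=1: 10 faults
f=2: 7 faults
f=3: 5 faults
f=4: 4 faults
Smallest f with faults ≤ 9 is 2.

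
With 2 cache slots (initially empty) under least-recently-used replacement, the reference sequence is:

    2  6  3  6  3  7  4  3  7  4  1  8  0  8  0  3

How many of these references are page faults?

2: miss, frames (2)
6: miss, frames (2 6)
3: miss, evict 2, frames (6 3)
6: hit
3: hit
7: miss, evict 6, frames (3 7)
4: miss, evict 3, frames (7 4)
3: miss, evict 7, frames (4 3)
7: miss, evict 4, frames (3 7)
4: miss, evict 3, frames (7 4)
1: miss, evict 7, frames (4 1)
8: miss, evict 4, frames (1 8)
0: miss, evict 1, frames (8 0)
8: hit
0: hit
3: miss, evict 8, frames (0 3)
Page faults: 12.

12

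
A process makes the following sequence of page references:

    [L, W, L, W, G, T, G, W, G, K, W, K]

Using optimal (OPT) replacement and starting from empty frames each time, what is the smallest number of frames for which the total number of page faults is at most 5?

3

f=1: 12 faults
f=2: 6 faults
f=3: 5 faults
f=4: 5 faults
f=5: 5 faults
Smallest f with faults ≤ 5 is 3.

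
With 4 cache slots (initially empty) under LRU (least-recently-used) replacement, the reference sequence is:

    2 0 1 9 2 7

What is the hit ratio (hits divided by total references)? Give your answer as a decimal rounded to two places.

0.17

2: fault, frames (2)
0: fault, frames (2 0)
1: fault, frames (2 0 1)
9: fault, frames (2 0 1 9)
2: hit
7: fault, evict 0, frames (1 9 2 7)
Hits: 1 of 6 references → 1/6 = 0.1667.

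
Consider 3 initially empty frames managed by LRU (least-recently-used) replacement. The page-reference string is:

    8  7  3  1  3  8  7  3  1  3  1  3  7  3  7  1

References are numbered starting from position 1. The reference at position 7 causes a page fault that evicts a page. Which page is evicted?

pos 1: 8: miss, frames {8}
pos 2: 7: miss, frames {8,7}
pos 3: 3: miss, frames {8,7,3}
pos 4: 1: miss, evict 8, frames {7,3,1}
pos 5: 3: hit
pos 6: 8: miss, evict 7, frames {1,3,8}
pos 7: 7: miss, evict 1, frames {3,8,7}
At position 7, page 1 is evicted.

1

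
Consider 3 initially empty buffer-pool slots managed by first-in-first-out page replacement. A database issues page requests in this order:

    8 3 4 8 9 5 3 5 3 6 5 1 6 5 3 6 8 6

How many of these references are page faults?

8 -> miss, frames [8]
3 -> miss, frames [8, 3]
4 -> miss, frames [8, 3, 4]
8 -> hit
9 -> miss, evict 8, frames [3, 4, 9]
5 -> miss, evict 3, frames [4, 9, 5]
3 -> miss, evict 4, frames [9, 5, 3]
5 -> hit
3 -> hit
6 -> miss, evict 9, frames [5, 3, 6]
5 -> hit
1 -> miss, evict 5, frames [3, 6, 1]
6 -> hit
5 -> miss, evict 3, frames [6, 1, 5]
3 -> miss, evict 6, frames [1, 5, 3]
6 -> miss, evict 1, frames [5, 3, 6]
8 -> miss, evict 5, frames [3, 6, 8]
6 -> hit
Page faults: 12.

12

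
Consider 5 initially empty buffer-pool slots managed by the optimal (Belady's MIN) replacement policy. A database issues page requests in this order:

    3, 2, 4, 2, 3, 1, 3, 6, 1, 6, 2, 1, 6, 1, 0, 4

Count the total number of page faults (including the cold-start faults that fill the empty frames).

3: fault, frames {3}
2: fault, frames {3,2}
4: fault, frames {3,2,4}
2: hit
3: hit
1: fault, frames {3,2,4,1}
3: hit
6: fault, frames {3,2,4,1,6}
1: hit
6: hit
2: hit
1: hit
6: hit
1: hit
0: fault, evict 6, frames {3,2,4,1,0}
4: hit
Page faults: 6.

6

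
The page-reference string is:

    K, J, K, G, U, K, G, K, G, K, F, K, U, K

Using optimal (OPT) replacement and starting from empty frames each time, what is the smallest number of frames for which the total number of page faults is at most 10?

2

f=1: 14 faults
f=2: 7 faults
f=3: 5 faults
f=4: 5 faults
f=5: 5 faults
Smallest f with faults ≤ 10 is 2.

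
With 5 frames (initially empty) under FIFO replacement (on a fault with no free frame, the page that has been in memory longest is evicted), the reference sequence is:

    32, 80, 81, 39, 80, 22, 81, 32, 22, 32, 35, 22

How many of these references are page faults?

32: miss, frames (32)
80: miss, frames (32 80)
81: miss, frames (32 80 81)
39: miss, frames (32 80 81 39)
80: hit
22: miss, frames (32 80 81 39 22)
81: hit
32: hit
22: hit
32: hit
35: miss, evict 32, frames (80 81 39 22 35)
22: hit
Page faults: 6.

6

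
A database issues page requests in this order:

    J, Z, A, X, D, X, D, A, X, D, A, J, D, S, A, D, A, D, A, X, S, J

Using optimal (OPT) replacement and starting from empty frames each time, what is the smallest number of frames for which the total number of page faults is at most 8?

4

f=1: 22 faults
f=2: 13 faults
f=3: 9 faults
f=4: 7 faults
f=5: 6 faults
f=6: 6 faults
Smallest f with faults ≤ 8 is 4.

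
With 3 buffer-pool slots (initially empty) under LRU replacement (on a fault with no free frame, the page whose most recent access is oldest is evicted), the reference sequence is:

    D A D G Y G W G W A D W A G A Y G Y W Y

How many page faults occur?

10

D: miss, frames (D)
A: miss, frames (D A)
D: hit
G: miss, frames (A D G)
Y: miss, evict A, frames (D G Y)
G: hit
W: miss, evict D, frames (Y G W)
G: hit
W: hit
A: miss, evict Y, frames (G W A)
D: miss, evict G, frames (W A D)
W: hit
A: hit
G: miss, evict D, frames (W A G)
A: hit
Y: miss, evict W, frames (G A Y)
G: hit
Y: hit
W: miss, evict A, frames (G Y W)
Y: hit
Page faults: 10.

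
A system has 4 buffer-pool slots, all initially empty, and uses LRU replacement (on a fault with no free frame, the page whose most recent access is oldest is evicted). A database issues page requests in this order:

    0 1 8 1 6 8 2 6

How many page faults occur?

5

0 → fault, frames [0]
1 → fault, frames [0, 1]
8 → fault, frames [0, 1, 8]
1 → hit
6 → fault, frames [0, 8, 1, 6]
8 → hit
2 → fault, evict 0, frames [1, 6, 8, 2]
6 → hit
Page faults: 5.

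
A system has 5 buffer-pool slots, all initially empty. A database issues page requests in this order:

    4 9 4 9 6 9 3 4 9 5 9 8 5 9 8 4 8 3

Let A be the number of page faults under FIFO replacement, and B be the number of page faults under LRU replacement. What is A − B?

Under FIFO: F F . . F . F . . F . F . . . F . . → 7 faults.
Under LRU: F F . . F . F . . F . F . . . . . . → 6 faults.
A − B = 7 − 6 = 1.

1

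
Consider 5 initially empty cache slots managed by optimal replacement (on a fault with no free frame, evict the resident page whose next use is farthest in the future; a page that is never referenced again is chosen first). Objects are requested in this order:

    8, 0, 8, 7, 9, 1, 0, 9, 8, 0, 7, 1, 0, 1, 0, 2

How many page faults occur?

8 -> fault, frames (8)
0 -> fault, frames (8 0)
8 -> hit
7 -> fault, frames (8 0 7)
9 -> fault, frames (8 0 7 9)
1 -> fault, frames (8 0 7 9 1)
0 -> hit
9 -> hit
8 -> hit
0 -> hit
7 -> hit
1 -> hit
0 -> hit
1 -> hit
0 -> hit
2 -> fault, evict 1, frames (8 0 7 9 2)
Page faults: 6.

6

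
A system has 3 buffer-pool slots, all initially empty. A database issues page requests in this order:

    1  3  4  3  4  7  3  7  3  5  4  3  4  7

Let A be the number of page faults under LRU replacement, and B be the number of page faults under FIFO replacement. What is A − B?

-1

Under LRU: F F F . . F . . . F F . . F → 7 faults.
Under FIFO: F F F . . F . . . F . F F F → 8 faults.
A − B = 7 − 8 = -1.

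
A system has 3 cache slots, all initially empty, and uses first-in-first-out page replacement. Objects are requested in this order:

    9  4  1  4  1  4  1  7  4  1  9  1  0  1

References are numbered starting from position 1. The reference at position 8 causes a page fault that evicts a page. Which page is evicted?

pos 1: 9 -> miss, frames {9}
pos 2: 4 -> miss, frames {9,4}
pos 3: 1 -> miss, frames {9,4,1}
pos 4: 4 -> hit
pos 5: 1 -> hit
pos 6: 4 -> hit
pos 7: 1 -> hit
pos 8: 7 -> miss, evict 9, frames {4,1,7}
At position 8, page 9 is evicted.

9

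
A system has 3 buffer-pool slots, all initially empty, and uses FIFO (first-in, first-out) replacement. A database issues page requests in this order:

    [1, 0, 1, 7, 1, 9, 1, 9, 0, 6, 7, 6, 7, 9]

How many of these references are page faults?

1 -> miss, frames (1)
0 -> miss, frames (1 0)
1 -> hit
7 -> miss, frames (1 0 7)
1 -> hit
9 -> miss, evict 1, frames (0 7 9)
1 -> miss, evict 0, frames (7 9 1)
9 -> hit
0 -> miss, evict 7, frames (9 1 0)
6 -> miss, evict 9, frames (1 0 6)
7 -> miss, evict 1, frames (0 6 7)
6 -> hit
7 -> hit
9 -> miss, evict 0, frames (6 7 9)
Page faults: 9.

9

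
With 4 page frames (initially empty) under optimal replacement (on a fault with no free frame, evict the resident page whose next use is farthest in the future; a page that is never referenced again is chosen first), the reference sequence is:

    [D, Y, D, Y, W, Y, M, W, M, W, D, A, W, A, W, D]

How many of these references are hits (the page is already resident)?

11

D -> miss, frames (D)
Y -> miss, frames (D Y)
D -> hit
Y -> hit
W -> miss, frames (D Y W)
Y -> hit
M -> miss, frames (D Y W M)
W -> hit
M -> hit
W -> hit
D -> hit
A -> miss, evict M, frames (D Y W A)
W -> hit
A -> hit
W -> hit
D -> hit
Hits: 11.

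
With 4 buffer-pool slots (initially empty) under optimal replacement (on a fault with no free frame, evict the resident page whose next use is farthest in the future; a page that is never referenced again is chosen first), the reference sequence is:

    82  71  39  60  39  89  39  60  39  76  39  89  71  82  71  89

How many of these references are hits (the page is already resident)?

82 → miss, frames (82)
71 → miss, frames (82 71)
39 → miss, frames (82 71 39)
60 → miss, frames (82 71 39 60)
39 → hit
89 → miss, evict 82, frames (71 39 60 89)
39 → hit
60 → hit
39 → hit
76 → miss, evict 60, frames (71 39 89 76)
39 → hit
89 → hit
71 → hit
82 → miss, evict 76, frames (71 39 89 82)
71 → hit
89 → hit
Hits: 9.

9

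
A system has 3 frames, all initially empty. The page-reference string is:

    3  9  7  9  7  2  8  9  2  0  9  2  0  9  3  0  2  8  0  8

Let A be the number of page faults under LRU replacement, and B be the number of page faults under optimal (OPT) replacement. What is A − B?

2

Under LRU: F F F . . F F F . F . . . . F . F F . . → 10 faults.
Under OPT: F F F . . F F . . F . . . . F . . F . . → 8 faults.
A − B = 10 − 8 = 2.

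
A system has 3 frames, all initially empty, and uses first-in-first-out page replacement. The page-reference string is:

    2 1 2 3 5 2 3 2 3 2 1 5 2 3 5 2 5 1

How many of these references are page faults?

2: fault, frames {2}
1: fault, frames {2,1}
2: hit
3: fault, frames {2,1,3}
5: fault, evict 2, frames {1,3,5}
2: fault, evict 1, frames {3,5,2}
3: hit
2: hit
3: hit
2: hit
1: fault, evict 3, frames {5,2,1}
5: hit
2: hit
3: fault, evict 5, frames {2,1,3}
5: fault, evict 2, frames {1,3,5}
2: fault, evict 1, frames {3,5,2}
5: hit
1: fault, evict 3, frames {5,2,1}
Page faults: 10.

10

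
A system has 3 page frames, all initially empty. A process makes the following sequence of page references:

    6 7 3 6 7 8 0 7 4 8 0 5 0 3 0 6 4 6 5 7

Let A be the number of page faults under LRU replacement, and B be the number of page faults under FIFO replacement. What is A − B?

-1

Under LRU: F F F . . F F . F F F F . F . F F . F F → 14 faults.
Under FIFO: F F F . . F F F F F F F . F . F F . F F → 15 faults.
A − B = 14 − 15 = -1.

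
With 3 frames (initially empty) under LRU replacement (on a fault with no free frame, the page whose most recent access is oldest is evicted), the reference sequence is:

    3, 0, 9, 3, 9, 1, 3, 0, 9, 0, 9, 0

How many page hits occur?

3 → miss, frames {3}
0 → miss, frames {3,0}
9 → miss, frames {3,0,9}
3 → hit
9 → hit
1 → miss, evict 0, frames {3,9,1}
3 → hit
0 → miss, evict 9, frames {1,3,0}
9 → miss, evict 1, frames {3,0,9}
0 → hit
9 → hit
0 → hit
Hits: 6.

6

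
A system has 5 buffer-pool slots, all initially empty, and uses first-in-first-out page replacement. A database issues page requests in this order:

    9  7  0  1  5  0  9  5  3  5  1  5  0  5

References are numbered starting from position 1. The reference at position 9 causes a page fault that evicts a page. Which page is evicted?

pos 1: 9: fault, frames (9)
pos 2: 7: fault, frames (9 7)
pos 3: 0: fault, frames (9 7 0)
pos 4: 1: fault, frames (9 7 0 1)
pos 5: 5: fault, frames (9 7 0 1 5)
pos 6: 0: hit
pos 7: 9: hit
pos 8: 5: hit
pos 9: 3: fault, evict 9, frames (7 0 1 5 3)
At position 9, page 9 is evicted.

9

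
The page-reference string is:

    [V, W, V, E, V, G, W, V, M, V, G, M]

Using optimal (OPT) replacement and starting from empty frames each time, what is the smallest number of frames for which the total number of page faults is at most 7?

f=1: 12 faults
f=2: 7 faults
f=3: 5 faults
f=4: 5 faults
f=5: 5 faults
Smallest f with faults ≤ 7 is 2.

2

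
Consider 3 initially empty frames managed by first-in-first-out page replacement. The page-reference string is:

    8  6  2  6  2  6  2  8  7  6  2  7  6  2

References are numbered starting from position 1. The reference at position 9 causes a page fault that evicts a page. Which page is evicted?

pos 1: 8: miss, frames (8)
pos 2: 6: miss, frames (8 6)
pos 3: 2: miss, frames (8 6 2)
pos 4: 6: hit
pos 5: 2: hit
pos 6: 6: hit
pos 7: 2: hit
pos 8: 8: hit
pos 9: 7: miss, evict 8, frames (6 2 7)
At position 9, page 8 is evicted.

8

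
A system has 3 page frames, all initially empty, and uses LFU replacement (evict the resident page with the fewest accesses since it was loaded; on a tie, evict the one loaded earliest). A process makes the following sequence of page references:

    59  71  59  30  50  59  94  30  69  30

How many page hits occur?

3

59: fault, frames [59]
71: fault, frames [59, 71]
59: hit
30: fault, frames [59, 71, 30]
50: fault, evict 71, frames [59, 30, 50]
59: hit
94: fault, evict 30, frames [59, 50, 94]
30: fault, evict 50, frames [59, 94, 30]
69: fault, evict 94, frames [59, 30, 69]
30: hit
Hits: 3.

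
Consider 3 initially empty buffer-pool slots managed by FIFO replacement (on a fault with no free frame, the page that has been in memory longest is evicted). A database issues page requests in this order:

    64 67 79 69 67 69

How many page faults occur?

64 -> miss, frames (64)
67 -> miss, frames (64 67)
79 -> miss, frames (64 67 79)
69 -> miss, evict 64, frames (67 79 69)
67 -> hit
69 -> hit
Page faults: 4.

4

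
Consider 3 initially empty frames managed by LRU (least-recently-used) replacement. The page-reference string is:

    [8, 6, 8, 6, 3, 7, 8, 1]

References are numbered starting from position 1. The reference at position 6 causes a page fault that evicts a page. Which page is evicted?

8

pos 1: 8 → fault, frames {8}
pos 2: 6 → fault, frames {8,6}
pos 3: 8 → hit
pos 4: 6 → hit
pos 5: 3 → fault, frames {8,6,3}
pos 6: 7 → fault, evict 8, frames {6,3,7}
At position 6, page 8 is evicted.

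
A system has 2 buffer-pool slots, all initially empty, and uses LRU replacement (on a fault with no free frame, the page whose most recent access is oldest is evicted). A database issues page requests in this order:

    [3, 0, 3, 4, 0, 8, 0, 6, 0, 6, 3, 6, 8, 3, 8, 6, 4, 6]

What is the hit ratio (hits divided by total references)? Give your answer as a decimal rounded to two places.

0.39

3 → fault, frames [3]
0 → fault, frames [3, 0]
3 → hit
4 → fault, evict 0, frames [3, 4]
0 → fault, evict 3, frames [4, 0]
8 → fault, evict 4, frames [0, 8]
0 → hit
6 → fault, evict 8, frames [0, 6]
0 → hit
6 → hit
3 → fault, evict 0, frames [6, 3]
6 → hit
8 → fault, evict 3, frames [6, 8]
3 → fault, evict 6, frames [8, 3]
8 → hit
6 → fault, evict 3, frames [8, 6]
4 → fault, evict 8, frames [6, 4]
6 → hit
Hits: 7 of 18 references → 7/18 = 0.3889.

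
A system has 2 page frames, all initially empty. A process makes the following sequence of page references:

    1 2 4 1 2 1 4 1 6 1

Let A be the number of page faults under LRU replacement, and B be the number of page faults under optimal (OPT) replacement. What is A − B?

Under LRU: F F F F F . F . F . → 7 faults.
Under OPT: F F F . F . F . F . → 6 faults.
A − B = 7 − 6 = 1.

1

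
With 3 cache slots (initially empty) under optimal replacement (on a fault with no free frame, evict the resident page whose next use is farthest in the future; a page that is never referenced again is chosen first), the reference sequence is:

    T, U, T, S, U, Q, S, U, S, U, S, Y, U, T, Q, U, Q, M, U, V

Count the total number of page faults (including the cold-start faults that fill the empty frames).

T -> miss, frames {T}
U -> miss, frames {T,U}
T -> hit
S -> miss, frames {T,U,S}
U -> hit
Q -> miss, evict T, frames {U,S,Q}
S -> hit
U -> hit
S -> hit
U -> hit
S -> hit
Y -> miss, evict S, frames {U,Q,Y}
U -> hit
T -> miss, evict Y, frames {U,Q,T}
Q -> hit
U -> hit
Q -> hit
M -> miss, evict T, frames {U,Q,M}
U -> hit
V -> miss, evict M, frames {U,Q,V}
Page faults: 8.

8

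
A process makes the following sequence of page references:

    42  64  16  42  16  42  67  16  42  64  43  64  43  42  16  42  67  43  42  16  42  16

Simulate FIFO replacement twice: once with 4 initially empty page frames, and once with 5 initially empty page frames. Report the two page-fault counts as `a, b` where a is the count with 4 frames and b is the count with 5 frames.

6, 5

4 frames: F F F . . . F . . . F . . F . . . . . . . . → 6 faults.
5 frames: F F F . . . F . . . F . . . . . . . . . . . → 5 faults.
5 < 6: adding a frame reduced faults, as is typical.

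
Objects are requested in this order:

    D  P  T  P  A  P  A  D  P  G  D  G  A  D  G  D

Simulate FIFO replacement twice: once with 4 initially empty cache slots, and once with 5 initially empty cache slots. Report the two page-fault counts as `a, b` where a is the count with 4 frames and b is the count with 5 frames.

4 frames: F F F . F . . . . F F . . . . . → 6 faults.
5 frames: F F F . F . . . . F . . . . . . → 5 faults.
5 < 6: adding a frame reduced faults, as is typical.

6, 5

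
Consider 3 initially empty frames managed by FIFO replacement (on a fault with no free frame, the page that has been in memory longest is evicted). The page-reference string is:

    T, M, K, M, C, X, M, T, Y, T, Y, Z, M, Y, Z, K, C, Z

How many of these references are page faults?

T → miss, frames [T]
M → miss, frames [T, M]
K → miss, frames [T, M, K]
M → hit
C → miss, evict T, frames [M, K, C]
X → miss, evict M, frames [K, C, X]
M → miss, evict K, frames [C, X, M]
T → miss, evict C, frames [X, M, T]
Y → miss, evict X, frames [M, T, Y]
T → hit
Y → hit
Z → miss, evict M, frames [T, Y, Z]
M → miss, evict T, frames [Y, Z, M]
Y → hit
Z → hit
K → miss, evict Y, frames [Z, M, K]
C → miss, evict Z, frames [M, K, C]
Z → miss, evict M, frames [K, C, Z]
Page faults: 13.

13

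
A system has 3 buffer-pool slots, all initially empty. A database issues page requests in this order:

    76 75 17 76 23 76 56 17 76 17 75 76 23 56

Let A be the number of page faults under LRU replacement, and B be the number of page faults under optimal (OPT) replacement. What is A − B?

Under LRU: F F F . F . F F . . F . F F → 9 faults.
Under OPT: F F F . F . F . . . F . F . → 7 faults.
A − B = 9 − 7 = 2.

2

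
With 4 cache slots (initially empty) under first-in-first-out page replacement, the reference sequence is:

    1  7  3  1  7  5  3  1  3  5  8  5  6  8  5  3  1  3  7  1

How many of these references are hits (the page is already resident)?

11

1 -> miss, frames (1)
7 -> miss, frames (1 7)
3 -> miss, frames (1 7 3)
1 -> hit
7 -> hit
5 -> miss, frames (1 7 3 5)
3 -> hit
1 -> hit
3 -> hit
5 -> hit
8 -> miss, evict 1, frames (7 3 5 8)
5 -> hit
6 -> miss, evict 7, frames (3 5 8 6)
8 -> hit
5 -> hit
3 -> hit
1 -> miss, evict 3, frames (5 8 6 1)
3 -> miss, evict 5, frames (8 6 1 3)
7 -> miss, evict 8, frames (6 1 3 7)
1 -> hit
Hits: 11.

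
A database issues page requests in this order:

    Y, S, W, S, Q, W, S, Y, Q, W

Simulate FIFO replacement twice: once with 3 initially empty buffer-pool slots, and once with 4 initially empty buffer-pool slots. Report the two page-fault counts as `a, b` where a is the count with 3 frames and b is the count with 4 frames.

3 frames: F F F . F . . F . . → 5 faults.
4 frames: F F F . F . . . . . → 4 faults.
4 < 5: adding a frame reduced faults, as is typical.

5, 4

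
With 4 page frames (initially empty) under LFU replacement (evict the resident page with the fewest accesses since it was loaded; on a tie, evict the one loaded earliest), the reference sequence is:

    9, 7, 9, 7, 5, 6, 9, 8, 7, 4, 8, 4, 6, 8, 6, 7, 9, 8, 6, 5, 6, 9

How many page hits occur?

9 -> fault, frames {9}
7 -> fault, frames {9,7}
9 -> hit
7 -> hit
5 -> fault, frames {9,7,5}
6 -> fault, frames {9,7,5,6}
9 -> hit
8 -> fault, evict 5, frames {9,7,6,8}
7 -> hit
4 -> fault, evict 6, frames {9,7,8,4}
8 -> hit
4 -> hit
6 -> fault, evict 8, frames {9,7,4,6}
8 -> fault, evict 6, frames {9,7,4,8}
6 -> fault, evict 8, frames {9,7,4,6}
7 -> hit
9 -> hit
8 -> fault, evict 6, frames {9,7,4,8}
6 -> fault, evict 8, frames {9,7,4,6}
5 -> fault, evict 6, frames {9,7,4,5}
6 -> fault, evict 5, frames {9,7,4,6}
9 -> hit
Hits: 9.

9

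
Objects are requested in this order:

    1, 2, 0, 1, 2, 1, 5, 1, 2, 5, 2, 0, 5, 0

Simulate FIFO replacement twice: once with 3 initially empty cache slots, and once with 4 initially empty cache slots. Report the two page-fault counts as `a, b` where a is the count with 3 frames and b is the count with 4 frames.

8, 4

3 frames: F F F . . . F F F . . F F . → 8 faults.
4 frames: F F F . . . F . . . . . . . → 4 faults.
4 < 8: adding a frame reduced faults, as is typical.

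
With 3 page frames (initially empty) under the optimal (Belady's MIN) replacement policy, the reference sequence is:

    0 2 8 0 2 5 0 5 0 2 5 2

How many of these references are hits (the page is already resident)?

8

0: miss, frames [0]
2: miss, frames [0, 2]
8: miss, frames [0, 2, 8]
0: hit
2: hit
5: miss, evict 8, frames [0, 2, 5]
0: hit
5: hit
0: hit
2: hit
5: hit
2: hit
Hits: 8.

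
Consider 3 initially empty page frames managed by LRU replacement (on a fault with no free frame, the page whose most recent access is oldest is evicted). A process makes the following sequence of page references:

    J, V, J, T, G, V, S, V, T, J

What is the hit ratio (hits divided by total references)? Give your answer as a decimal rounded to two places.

J: miss, frames [J]
V: miss, frames [J, V]
J: hit
T: miss, frames [V, J, T]
G: miss, evict V, frames [J, T, G]
V: miss, evict J, frames [T, G, V]
S: miss, evict T, frames [G, V, S]
V: hit
T: miss, evict G, frames [S, V, T]
J: miss, evict S, frames [V, T, J]
Hits: 2 of 10 references → 2/10 = 0.2000.

0.20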